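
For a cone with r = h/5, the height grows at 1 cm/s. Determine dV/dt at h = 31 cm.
961π/25 cm³/s

V = (1/3)π(h/5)²h = πh³/75
dV/dt = πh²/25 · 1
At h = 31: dV/dt = 961π/25 cm³/s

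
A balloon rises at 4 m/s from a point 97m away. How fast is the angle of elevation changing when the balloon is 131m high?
0.014603 rad/s

tan(θ) = y/97
sec²(θ) · dθ/dt = (1/97) · dy/dt
dθ/dt = cos²(θ)/97 · 4 = 97/(97² + 131²) · 4
dθ/dt = 0.014603 rad/s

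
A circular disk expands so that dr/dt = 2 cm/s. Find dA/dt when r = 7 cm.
28π cm²/s

A = πr²
dA/dt = 2πr · dr/dt = 2π(7)(2) = 28π cm²/s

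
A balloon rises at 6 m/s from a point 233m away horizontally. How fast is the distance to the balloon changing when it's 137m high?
411√73058/36529 ≈ 3.041 m/s

z² = 233² + y²
z = √(233² + 137²) = √73058
dz/dt = y/z · dy/dt = 137/√73058 · 6 = 411√73058/36529 ≈ 3.041 m/s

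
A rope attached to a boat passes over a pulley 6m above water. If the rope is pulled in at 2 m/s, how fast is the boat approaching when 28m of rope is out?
28√187/187 ≈ 2.048 m/s

rope² = x² + 6²
x = √(28² - 6²) = 2√187
dx/dt = (rope/x) · d(rope)/dt = (28/(2√187)) · (-2) = -28√187/187 m/s
The boat approaches at 28√187/187 ≈ 2.048 m/s.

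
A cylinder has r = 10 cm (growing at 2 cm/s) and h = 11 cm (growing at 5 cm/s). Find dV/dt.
940π cm³/s

V = πr²h
dV/dt = 2πrh·dr/dt + πr²·dh/dt
= 2π(10)(11)(2) + π(10)²(5)
= 940π cm³/s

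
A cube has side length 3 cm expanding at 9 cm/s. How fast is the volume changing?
243 cm³/s

V = s³
dV/dt = 3s² · ds/dt = 3·3²·9 = 243 cm³/s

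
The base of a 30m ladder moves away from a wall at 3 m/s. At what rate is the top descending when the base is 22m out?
33√26/52 ≈ 3.236 m/s

x² + y² = 30²
2x·dx/dt + 2y·dy/dt = 0
dy/dt = -x/y · dx/dt = -22/(4√26) · 3 = -33√26/52 m/s
The top is descending at 33√26/52 ≈ 3.236 m/s.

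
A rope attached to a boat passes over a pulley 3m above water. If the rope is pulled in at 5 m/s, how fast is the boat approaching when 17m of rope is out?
17√70/28 ≈ 5.08 m/s

rope² = x² + 3²
x = √(17² - 3²) = 2√70
dx/dt = (rope/x) · d(rope)/dt = (17/(2√70)) · (-5) = -17√70/28 m/s
The boat approaches at 17√70/28 ≈ 5.08 m/s.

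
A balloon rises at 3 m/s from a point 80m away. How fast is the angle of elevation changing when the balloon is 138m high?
0.009432 rad/s

tan(θ) = y/80
sec²(θ) · dθ/dt = (1/80) · dy/dt
dθ/dt = cos²(θ)/80 · 3 = 80/(80² + 138²) · 3
dθ/dt = 0.009432 rad/s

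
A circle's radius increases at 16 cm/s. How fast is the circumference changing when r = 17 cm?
32π cm/s

C = 2πr
dC/dt = 2π · dr/dt = 2π · 16 = 32π cm/s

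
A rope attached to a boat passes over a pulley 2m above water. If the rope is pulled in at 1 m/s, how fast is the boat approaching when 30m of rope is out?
15√14/56 ≈ 1.002 m/s

rope² = x² + 2²
x = √(30² - 2²) = 8√14
dx/dt = (rope/x) · d(rope)/dt = (30/(8√14)) · (-1) = -15√14/56 m/s
The boat approaches at 15√14/56 ≈ 1.002 m/s.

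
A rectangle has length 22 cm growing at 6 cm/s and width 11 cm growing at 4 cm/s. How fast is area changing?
154 cm²/s

A = lw
dA/dt = w·dl/dt + l·dw/dt = 11·6 + 22·4 = 154 cm²/s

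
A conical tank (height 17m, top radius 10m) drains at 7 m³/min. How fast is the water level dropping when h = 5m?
2023/(2500π) ≈ 0.2576 m/min

r/h = 10/17, so r = (10/17)h
V = (1/3)πr²h = (1/3)π((10/17)h)²h = (100/867)πh³
dV/dh = (100/289)πh²
dh/dt = (dV/dt)/(dV/dh) = -7/((100/289)π·5²) = -2023/(2500π) m/min
The level is dropping at 2023/(2500π) ≈ 0.2576 m/min.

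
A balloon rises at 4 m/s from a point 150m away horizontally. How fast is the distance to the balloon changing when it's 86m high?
86√7474/3737 ≈ 1.99 m/s

z² = 150² + y²
z = √(150² + 86²) = 2√7474
dz/dt = y/z · dy/dt = 86/(2√7474) · 4 = 86√7474/3737 ≈ 1.99 m/s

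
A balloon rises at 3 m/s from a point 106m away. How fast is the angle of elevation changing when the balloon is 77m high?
0.018526 rad/s

tan(θ) = y/106
sec²(θ) · dθ/dt = (1/106) · dy/dt
dθ/dt = cos²(θ)/106 · 3 = 106/(106² + 77²) · 3
dθ/dt = 0.018526 rad/s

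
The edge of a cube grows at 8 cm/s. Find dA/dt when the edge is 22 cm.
2112 cm²/s

A = 6s²
dA/dt = 12s · ds/dt = 12·22·8 = 2112 cm²/s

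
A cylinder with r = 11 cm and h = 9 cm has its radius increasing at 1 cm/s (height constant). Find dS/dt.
62π cm²/s

S = 2πrh + 2πr² (lateral + bases)
dS/dt = (2πh + 4πr)·dr/dt = (2π·9 + 4π·11)·1
= 62π cm²/s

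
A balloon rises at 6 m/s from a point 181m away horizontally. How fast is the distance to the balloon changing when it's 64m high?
384√36857/36857 ≈ 2 m/s

z² = 181² + y²
z = √(181² + 64²) = √36857
dz/dt = y/z · dy/dt = 64/√36857 · 6 = 384√36857/36857 ≈ 2 m/s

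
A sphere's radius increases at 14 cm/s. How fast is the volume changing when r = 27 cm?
40824π cm³/s

V = (4/3)πr³
dV/dt = dV/dr · dr/dt = 4πr² · 14
At r = 27: dV/dt = 40824π cm³/s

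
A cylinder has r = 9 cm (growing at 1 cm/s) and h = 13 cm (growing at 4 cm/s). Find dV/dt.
558π cm³/s

V = πr²h
dV/dt = 2πrh·dr/dt + πr²·dh/dt
= 2π(9)(13)(1) + π(9)²(4)
= 558π cm³/s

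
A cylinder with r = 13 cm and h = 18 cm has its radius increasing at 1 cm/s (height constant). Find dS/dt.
88π cm²/s

S = 2πrh + 2πr² (lateral + bases)
dS/dt = (2πh + 4πr)·dr/dt = (2π·18 + 4π·13)·1
= 88π cm²/s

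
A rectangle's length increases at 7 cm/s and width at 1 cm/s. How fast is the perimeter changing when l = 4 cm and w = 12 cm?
16 cm/s

P = 2(l + w)
dP/dt = 2(dl/dt + dw/dt) = 2(7 + 1) = 16 cm/s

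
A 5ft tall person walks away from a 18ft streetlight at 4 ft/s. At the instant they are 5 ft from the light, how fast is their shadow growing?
20/13 ft/s

By similar triangles: 18/(x+s) = 5/s
Solving: s = 5x/13
ds/dt = 5/13 · dx/dt = 5/13 · 4 = 20/13 ft/s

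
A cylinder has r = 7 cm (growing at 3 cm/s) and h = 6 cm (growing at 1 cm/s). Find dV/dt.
301π cm³/s

V = πr²h
dV/dt = 2πrh·dr/dt + πr²·dh/dt
= 2π(7)(6)(3) + π(7)²(1)
= 301π cm³/s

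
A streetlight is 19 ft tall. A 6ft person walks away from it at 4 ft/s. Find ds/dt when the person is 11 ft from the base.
24/13 ft/s

By similar triangles: 19/(x+s) = 6/s
Solving: s = 6x/13
ds/dt = 6/13 · dx/dt = 6/13 · 4 = 24/13 ft/s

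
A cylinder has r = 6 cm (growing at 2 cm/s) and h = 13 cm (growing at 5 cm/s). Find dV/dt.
492π cm³/s

V = πr²h
dV/dt = 2πrh·dr/dt + πr²·dh/dt
= 2π(6)(13)(2) + π(6)²(5)
= 492π cm³/s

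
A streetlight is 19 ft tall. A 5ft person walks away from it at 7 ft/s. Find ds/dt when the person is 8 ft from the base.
5/2 ft/s

By similar triangles: 19/(x+s) = 5/s
Solving: s = 5x/14
ds/dt = 5/14 · dx/dt = 5/14 · 7 = 5/2 ft/s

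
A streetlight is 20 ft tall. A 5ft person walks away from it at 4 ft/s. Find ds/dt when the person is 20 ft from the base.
4/3 ft/s

By similar triangles: 20/(x+s) = 5/s
Solving: s = 5x/15
ds/dt = 5/15 · dx/dt = 1/3 · 4 = 4/3 ft/s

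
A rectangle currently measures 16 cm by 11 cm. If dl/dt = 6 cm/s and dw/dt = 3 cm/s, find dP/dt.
18 cm/s

P = 2(l + w)
dP/dt = 2(dl/dt + dw/dt) = 2(6 + 3) = 18 cm/s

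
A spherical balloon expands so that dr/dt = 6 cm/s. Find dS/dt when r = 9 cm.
432π cm²/s

S = 4πr²
dS/dt = dS/dr · dr/dt = 8πr · 6
At r = 9: dS/dt = 432π cm²/s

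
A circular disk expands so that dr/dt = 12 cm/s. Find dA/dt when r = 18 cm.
432π cm²/s

A = πr²
dA/dt = 2πr · dr/dt = 2π(18)(12) = 432π cm²/s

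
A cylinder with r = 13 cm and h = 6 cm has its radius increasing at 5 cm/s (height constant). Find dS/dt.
320π cm²/s

S = 2πrh + 2πr² (lateral + bases)
dS/dt = (2πh + 4πr)·dr/dt = (2π·6 + 4π·13)·5
= 320π cm²/s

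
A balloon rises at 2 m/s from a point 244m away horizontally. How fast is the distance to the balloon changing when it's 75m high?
150√65161/65161 ≈ 0.5876 m/s

z² = 244² + y²
z = √(244² + 75²) = √65161
dz/dt = y/z · dy/dt = 75/√65161 · 2 = 150√65161/65161 ≈ 0.5876 m/s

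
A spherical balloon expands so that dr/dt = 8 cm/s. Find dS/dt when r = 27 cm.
1728π cm²/s

S = 4πr²
dS/dt = dS/dr · dr/dt = 8πr · 8
At r = 27: dS/dt = 1728π cm²/s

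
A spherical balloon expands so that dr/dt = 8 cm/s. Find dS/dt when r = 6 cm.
384π cm²/s

S = 4πr²
dS/dt = dS/dr · dr/dt = 8πr · 8
At r = 6: dS/dt = 384π cm²/s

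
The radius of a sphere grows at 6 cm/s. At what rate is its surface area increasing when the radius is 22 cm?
1056π cm²/s

S = 4πr²
dS/dt = dS/dr · dr/dt = 8πr · 6
At r = 22: dS/dt = 1056π cm²/s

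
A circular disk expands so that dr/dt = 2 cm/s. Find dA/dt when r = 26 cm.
104π cm²/s

A = πr²
dA/dt = 2πr · dr/dt = 2π(26)(2) = 104π cm²/s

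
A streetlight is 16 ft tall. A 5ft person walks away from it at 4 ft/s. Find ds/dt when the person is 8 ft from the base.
20/11 ft/s

By similar triangles: 16/(x+s) = 5/s
Solving: s = 5x/11
ds/dt = 5/11 · dx/dt = 5/11 · 4 = 20/11 ft/s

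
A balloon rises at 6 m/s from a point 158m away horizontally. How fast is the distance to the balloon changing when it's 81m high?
486√1261/6305 ≈ 2.737 m/s

z² = 158² + y²
z = √(158² + 81²) = 5√1261
dz/dt = y/z · dy/dt = 81/(5√1261) · 6 = 486√1261/6305 ≈ 2.737 m/s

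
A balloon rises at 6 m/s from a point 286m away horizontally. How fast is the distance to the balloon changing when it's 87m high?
522√89365/89365 ≈ 1.746 m/s

z² = 286² + y²
z = √(286² + 87²) = √89365
dz/dt = y/z · dy/dt = 87/√89365 · 6 = 522√89365/89365 ≈ 1.746 m/s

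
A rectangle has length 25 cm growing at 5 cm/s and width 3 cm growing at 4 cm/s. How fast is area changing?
115 cm²/s

A = lw
dA/dt = w·dl/dt + l·dw/dt = 3·5 + 25·4 = 115 cm²/s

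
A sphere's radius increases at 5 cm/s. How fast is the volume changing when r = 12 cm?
2880π cm³/s

V = (4/3)πr³
dV/dt = dV/dr · dr/dt = 4πr² · 5
At r = 12: dV/dt = 2880π cm³/s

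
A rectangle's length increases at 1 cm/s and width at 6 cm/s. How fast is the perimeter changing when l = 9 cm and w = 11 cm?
14 cm/s

P = 2(l + w)
dP/dt = 2(dl/dt + dw/dt) = 2(1 + 6) = 14 cm/s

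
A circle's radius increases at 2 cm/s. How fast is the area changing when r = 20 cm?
80π cm²/s

A = πr²
dA/dt = 2πr · dr/dt = 2π(20)(2) = 80π cm²/s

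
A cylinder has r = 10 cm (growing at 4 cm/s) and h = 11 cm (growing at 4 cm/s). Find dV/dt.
1280π cm³/s

V = πr²h
dV/dt = 2πrh·dr/dt + πr²·dh/dt
= 2π(10)(11)(4) + π(10)²(4)
= 1280π cm³/s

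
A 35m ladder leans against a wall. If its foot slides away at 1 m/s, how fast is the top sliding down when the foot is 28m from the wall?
4/3 ≈ 1.333 m/s

x² + y² = 35²
2x·dx/dt + 2y·dy/dt = 0
dy/dt = -x/y · dx/dt = -28/21 · 1 = -4/3 m/s
The top is descending at 4/3 ≈ 1.333 m/s.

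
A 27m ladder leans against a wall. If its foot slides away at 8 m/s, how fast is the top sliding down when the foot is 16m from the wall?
128√473/473 ≈ 5.885 m/s

x² + y² = 27²
2x·dx/dt + 2y·dy/dt = 0
dy/dt = -x/y · dx/dt = -16/√473 · 8 = -128√473/473 m/s
The top is descending at 128√473/473 ≈ 5.885 m/s.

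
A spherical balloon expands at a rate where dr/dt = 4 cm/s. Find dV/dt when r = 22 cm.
7744π cm³/s

V = (4/3)πr³
dV/dt = dV/dr · dr/dt = 4πr² · 4
At r = 22: dV/dt = 7744π cm³/s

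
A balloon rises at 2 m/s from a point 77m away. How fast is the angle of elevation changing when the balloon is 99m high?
0.00979 rad/s

tan(θ) = y/77
sec²(θ) · dθ/dt = (1/77) · dy/dt
dθ/dt = cos²(θ)/77 · 2 = 77/(77² + 99²) · 2
dθ/dt = 0.00979 rad/s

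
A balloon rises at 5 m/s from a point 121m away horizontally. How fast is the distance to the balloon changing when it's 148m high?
148√36545/7309 ≈ 3.871 m/s

z² = 121² + y²
z = √(121² + 148²) = √36545
dz/dt = y/z · dy/dt = 148/√36545 · 5 = 148√36545/7309 ≈ 3.871 m/s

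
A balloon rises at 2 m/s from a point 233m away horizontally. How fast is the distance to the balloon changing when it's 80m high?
160√60689/60689 ≈ 0.6495 m/s

z² = 233² + y²
z = √(233² + 80²) = √60689
dz/dt = y/z · dy/dt = 80/√60689 · 2 = 160√60689/60689 ≈ 0.6495 m/s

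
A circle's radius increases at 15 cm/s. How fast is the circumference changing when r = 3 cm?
30π cm/s

C = 2πr
dC/dt = 2π · dr/dt = 2π · 15 = 30π cm/s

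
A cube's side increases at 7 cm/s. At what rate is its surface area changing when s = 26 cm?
2184 cm²/s

A = 6s²
dA/dt = 12s · ds/dt = 12·26·7 = 2184 cm²/s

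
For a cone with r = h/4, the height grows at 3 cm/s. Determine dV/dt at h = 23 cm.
1587π/16 cm³/s

V = (1/3)π(h/4)²h = πh³/48
dV/dt = πh²/16 · 3
At h = 23: dV/dt = 1587π/16 cm³/s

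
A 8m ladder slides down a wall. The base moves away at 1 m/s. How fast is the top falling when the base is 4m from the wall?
√3/3 ≈ 0.5774 m/s

x² + y² = 8²
2x·dx/dt + 2y·dy/dt = 0
dy/dt = -x/y · dx/dt = -4/(4√3) · 1 = -√3/3 m/s
The top is descending at √3/3 ≈ 0.5774 m/s.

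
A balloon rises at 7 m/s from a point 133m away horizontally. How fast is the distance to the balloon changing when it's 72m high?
504√22873/22873 ≈ 3.332 m/s

z² = 133² + y²
z = √(133² + 72²) = √22873
dz/dt = y/z · dy/dt = 72/√22873 · 7 = 504√22873/22873 ≈ 3.332 m/s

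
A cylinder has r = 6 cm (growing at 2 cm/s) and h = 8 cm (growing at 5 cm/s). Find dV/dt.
372π cm³/s

V = πr²h
dV/dt = 2πrh·dr/dt + πr²·dh/dt
= 2π(6)(8)(2) + π(6)²(5)
= 372π cm³/s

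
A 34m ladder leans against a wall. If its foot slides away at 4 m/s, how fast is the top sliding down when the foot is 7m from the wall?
28√123/369 ≈ 0.8416 m/s

x² + y² = 34²
2x·dx/dt + 2y·dy/dt = 0
dy/dt = -x/y · dx/dt = -7/(3√123) · 4 = -28√123/369 m/s
The top is descending at 28√123/369 ≈ 0.8416 m/s.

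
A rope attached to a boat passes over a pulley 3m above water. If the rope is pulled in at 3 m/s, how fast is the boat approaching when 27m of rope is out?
27√5/20 ≈ 3.019 m/s

rope² = x² + 3²
x = √(27² - 3²) = 12√5
dx/dt = (rope/x) · d(rope)/dt = (27/(12√5)) · (-3) = -27√5/20 m/s
The boat approaches at 27√5/20 ≈ 3.019 m/s.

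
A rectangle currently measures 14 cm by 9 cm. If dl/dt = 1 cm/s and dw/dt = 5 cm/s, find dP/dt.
12 cm/s

P = 2(l + w)
dP/dt = 2(dl/dt + dw/dt) = 2(1 + 5) = 12 cm/s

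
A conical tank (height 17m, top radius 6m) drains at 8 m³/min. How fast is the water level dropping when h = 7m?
578/(441π) ≈ 0.4172 m/min

r/h = 6/17, so r = (6/17)h
V = (1/3)πr²h = (1/3)π((6/17)h)²h = (12/289)πh³
dV/dh = (36/289)πh²
dh/dt = (dV/dt)/(dV/dh) = -8/((36/289)π·7²) = -578/(441π) m/min
The level is dropping at 578/(441π) ≈ 0.4172 m/min.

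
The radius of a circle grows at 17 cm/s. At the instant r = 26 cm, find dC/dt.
34π cm/s

C = 2πr
dC/dt = 2π · dr/dt = 2π · 17 = 34π cm/s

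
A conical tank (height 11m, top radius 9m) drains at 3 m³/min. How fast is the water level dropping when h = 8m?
121/(1728π) ≈ 0.02229 m/min

r/h = 9/11, so r = (9/11)h
V = (1/3)πr²h = (1/3)π((9/11)h)²h = (27/121)πh³
dV/dh = (81/121)πh²
dh/dt = (dV/dt)/(dV/dh) = -3/((81/121)π·8²) = -121/(1728π) m/min
The level is dropping at 121/(1728π) ≈ 0.02229 m/min.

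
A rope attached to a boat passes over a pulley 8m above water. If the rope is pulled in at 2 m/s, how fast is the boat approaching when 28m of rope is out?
14√5/15 ≈ 2.087 m/s

rope² = x² + 8²
x = √(28² - 8²) = 12√5
dx/dt = (rope/x) · d(rope)/dt = (28/(12√5)) · (-2) = -14√5/15 m/s
The boat approaches at 14√5/15 ≈ 2.087 m/s.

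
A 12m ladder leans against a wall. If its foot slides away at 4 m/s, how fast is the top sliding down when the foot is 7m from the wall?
28√95/95 ≈ 2.873 m/s

x² + y² = 12²
2x·dx/dt + 2y·dy/dt = 0
dy/dt = -x/y · dx/dt = -7/√95 · 4 = -28√95/95 m/s
The top is descending at 28√95/95 ≈ 2.873 m/s.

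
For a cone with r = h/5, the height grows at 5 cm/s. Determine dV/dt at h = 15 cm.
45π cm³/s

V = (1/3)π(h/5)²h = πh³/75
dV/dt = πh²/25 · 5
At h = 15: dV/dt = 45π cm³/s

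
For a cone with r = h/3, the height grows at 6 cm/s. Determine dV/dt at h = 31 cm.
1922π/3 cm³/s

V = (1/3)π(h/3)²h = πh³/27
dV/dt = πh²/9 · 6
At h = 31: dV/dt = 1922π/3 cm³/s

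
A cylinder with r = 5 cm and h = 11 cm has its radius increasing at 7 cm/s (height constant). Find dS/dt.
294π cm²/s

S = 2πrh + 2πr² (lateral + bases)
dS/dt = (2πh + 4πr)·dr/dt = (2π·11 + 4π·5)·7
= 294π cm²/s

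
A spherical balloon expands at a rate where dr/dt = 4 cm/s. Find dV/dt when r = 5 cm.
400π cm³/s

V = (4/3)πr³
dV/dt = dV/dr · dr/dt = 4πr² · 4
At r = 5: dV/dt = 400π cm³/s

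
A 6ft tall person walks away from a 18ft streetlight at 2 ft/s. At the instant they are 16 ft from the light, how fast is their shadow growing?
1 ft/s

By similar triangles: 18/(x+s) = 6/s
Solving: s = 6x/12
ds/dt = 6/12 · dx/dt = 1/2 · 2 = 1 ft/s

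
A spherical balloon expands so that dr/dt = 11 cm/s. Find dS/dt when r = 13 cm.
1144π cm²/s

S = 4πr²
dS/dt = dS/dr · dr/dt = 8πr · 11
At r = 13: dS/dt = 1144π cm²/s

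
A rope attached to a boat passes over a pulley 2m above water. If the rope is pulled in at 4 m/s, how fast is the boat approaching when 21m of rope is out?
84√437/437 ≈ 4.018 m/s

rope² = x² + 2²
x = √(21² - 2²) = √437
dx/dt = (rope/x) · d(rope)/dt = (21/√437) · (-4) = -84√437/437 m/s
The boat approaches at 84√437/437 ≈ 4.018 m/s.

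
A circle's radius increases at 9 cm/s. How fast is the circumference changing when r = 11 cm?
18π cm/s

C = 2πr
dC/dt = 2π · dr/dt = 2π · 9 = 18π cm/s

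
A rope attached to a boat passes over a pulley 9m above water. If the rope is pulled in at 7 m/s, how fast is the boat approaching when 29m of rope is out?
203√190/380 ≈ 7.364 m/s

rope² = x² + 9²
x = √(29² - 9²) = 2√190
dx/dt = (rope/x) · d(rope)/dt = (29/(2√190)) · (-7) = -203√190/380 m/s
The boat approaches at 203√190/380 ≈ 7.364 m/s.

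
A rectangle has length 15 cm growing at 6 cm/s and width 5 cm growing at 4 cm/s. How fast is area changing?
90 cm²/s

A = lw
dA/dt = w·dl/dt + l·dw/dt = 5·6 + 15·4 = 90 cm²/s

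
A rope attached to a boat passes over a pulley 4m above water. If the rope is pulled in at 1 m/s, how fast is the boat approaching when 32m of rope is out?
8√7/21 ≈ 1.008 m/s

rope² = x² + 4²
x = √(32² - 4²) = 12√7
dx/dt = (rope/x) · d(rope)/dt = (32/(12√7)) · (-1) = -8√7/21 m/s
The boat approaches at 8√7/21 ≈ 1.008 m/s.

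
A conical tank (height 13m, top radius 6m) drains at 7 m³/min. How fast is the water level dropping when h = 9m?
1183/(2916π) ≈ 0.1291 m/min

r/h = 6/13, so r = (6/13)h
V = (1/3)πr²h = (1/3)π((6/13)h)²h = (12/169)πh³
dV/dh = (36/169)πh²
dh/dt = (dV/dt)/(dV/dh) = -7/((36/169)π·9²) = -1183/(2916π) m/min
The level is dropping at 1183/(2916π) ≈ 0.1291 m/min.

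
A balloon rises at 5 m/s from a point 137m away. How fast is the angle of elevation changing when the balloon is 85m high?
0.026352 rad/s

tan(θ) = y/137
sec²(θ) · dθ/dt = (1/137) · dy/dt
dθ/dt = cos²(θ)/137 · 5 = 137/(137² + 85²) · 5
dθ/dt = 0.026352 rad/s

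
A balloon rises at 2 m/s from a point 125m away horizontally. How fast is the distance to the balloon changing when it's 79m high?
79√26/377 ≈ 1.068 m/s

z² = 125² + y²
z = √(125² + 79²) = 29√26
dz/dt = y/z · dy/dt = 79/(29√26) · 2 = 79√26/377 ≈ 1.068 m/s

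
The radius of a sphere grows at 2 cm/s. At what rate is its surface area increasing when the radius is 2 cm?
32π cm²/s

S = 4πr²
dS/dt = dS/dr · dr/dt = 8πr · 2
At r = 2: dS/dt = 32π cm²/s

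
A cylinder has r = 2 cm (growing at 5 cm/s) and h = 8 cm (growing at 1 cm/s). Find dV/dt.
164π cm³/s

V = πr²h
dV/dt = 2πrh·dr/dt + πr²·dh/dt
= 2π(2)(8)(5) + π(2)²(1)
= 164π cm³/s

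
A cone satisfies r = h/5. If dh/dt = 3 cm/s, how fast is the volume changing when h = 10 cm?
12π cm³/s

V = (1/3)π(h/5)²h = πh³/75
dV/dt = πh²/25 · 3
At h = 10: dV/dt = 12π cm³/s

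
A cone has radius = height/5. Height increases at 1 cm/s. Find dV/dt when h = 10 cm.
4π cm³/s

V = (1/3)π(h/5)²h = πh³/75
dV/dt = πh²/25 · 1
At h = 10: dV/dt = 4π cm³/s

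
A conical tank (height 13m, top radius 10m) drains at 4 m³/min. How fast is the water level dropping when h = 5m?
169/(625π) ≈ 0.08607 m/min

r/h = 10/13, so r = (10/13)h
V = (1/3)πr²h = (1/3)π((10/13)h)²h = (100/507)πh³
dV/dh = (100/169)πh²
dh/dt = (dV/dt)/(dV/dh) = -4/((100/169)π·5²) = -169/(625π) m/min
The level is dropping at 169/(625π) ≈ 0.08607 m/min.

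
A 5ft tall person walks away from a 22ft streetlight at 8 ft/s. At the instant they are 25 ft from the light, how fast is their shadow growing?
40/17 ft/s

By similar triangles: 22/(x+s) = 5/s
Solving: s = 5x/17
ds/dt = 5/17 · dx/dt = 5/17 · 8 = 40/17 ft/s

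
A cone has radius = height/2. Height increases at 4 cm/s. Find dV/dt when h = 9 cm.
81π cm³/s

V = (1/3)π(h/2)²h = πh³/12
dV/dt = πh²/4 · 4
At h = 9: dV/dt = 81π cm³/s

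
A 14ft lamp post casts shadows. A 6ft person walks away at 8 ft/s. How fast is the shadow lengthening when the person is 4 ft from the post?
6 ft/s

By similar triangles: 14/(x+s) = 6/s
Solving: s = 6x/8
ds/dt = 6/8 · dx/dt = 3/4 · 8 = 6 ft/s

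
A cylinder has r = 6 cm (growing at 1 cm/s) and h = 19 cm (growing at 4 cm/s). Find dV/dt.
372π cm³/s

V = πr²h
dV/dt = 2πrh·dr/dt + πr²·dh/dt
= 2π(6)(19)(1) + π(6)²(4)
= 372π cm³/s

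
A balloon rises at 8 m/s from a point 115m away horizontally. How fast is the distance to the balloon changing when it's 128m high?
1024√29609/29609 ≈ 5.951 m/s

z² = 115² + y²
z = √(115² + 128²) = √29609
dz/dt = y/z · dy/dt = 128/√29609 · 8 = 1024√29609/29609 ≈ 5.951 m/s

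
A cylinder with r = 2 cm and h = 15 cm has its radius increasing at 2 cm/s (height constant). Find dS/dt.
76π cm²/s

S = 2πrh + 2πr² (lateral + bases)
dS/dt = (2πh + 4πr)·dr/dt = (2π·15 + 4π·2)·2
= 76π cm²/s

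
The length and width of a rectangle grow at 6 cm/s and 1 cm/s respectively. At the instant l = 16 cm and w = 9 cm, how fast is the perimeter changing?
14 cm/s

P = 2(l + w)
dP/dt = 2(dl/dt + dw/dt) = 2(6 + 1) = 14 cm/s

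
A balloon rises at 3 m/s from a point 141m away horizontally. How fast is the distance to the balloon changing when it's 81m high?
81√2938/2938 ≈ 1.494 m/s

z² = 141² + y²
z = √(141² + 81²) = 3√2938
dz/dt = y/z · dy/dt = 81/(3√2938) · 3 = 81√2938/2938 ≈ 1.494 m/s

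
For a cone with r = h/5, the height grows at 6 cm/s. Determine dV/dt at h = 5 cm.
6π cm³/s

V = (1/3)π(h/5)²h = πh³/75
dV/dt = πh²/25 · 6
At h = 5: dV/dt = 6π cm³/s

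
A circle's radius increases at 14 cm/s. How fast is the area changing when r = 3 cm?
84π cm²/s

A = πr²
dA/dt = 2πr · dr/dt = 2π(3)(14) = 84π cm²/s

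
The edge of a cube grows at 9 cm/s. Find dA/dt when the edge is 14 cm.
1512 cm²/s

A = 6s²
dA/dt = 12s · ds/dt = 12·14·9 = 1512 cm²/s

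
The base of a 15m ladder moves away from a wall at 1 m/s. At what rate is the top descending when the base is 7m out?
7√11/44 ≈ 0.5276 m/s

x² + y² = 15²
2x·dx/dt + 2y·dy/dt = 0
dy/dt = -x/y · dx/dt = -7/(4√11) · 1 = -7√11/44 m/s
The top is descending at 7√11/44 ≈ 0.5276 m/s.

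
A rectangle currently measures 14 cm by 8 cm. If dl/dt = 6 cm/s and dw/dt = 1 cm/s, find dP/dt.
14 cm/s

P = 2(l + w)
dP/dt = 2(dl/dt + dw/dt) = 2(6 + 1) = 14 cm/s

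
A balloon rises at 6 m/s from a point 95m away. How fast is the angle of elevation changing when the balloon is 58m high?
0.046009 rad/s

tan(θ) = y/95
sec²(θ) · dθ/dt = (1/95) · dy/dt
dθ/dt = cos²(θ)/95 · 6 = 95/(95² + 58²) · 6
dθ/dt = 0.046009 rad/s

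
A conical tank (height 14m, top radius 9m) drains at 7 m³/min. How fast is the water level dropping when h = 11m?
1372/(9801π) ≈ 0.04456 m/min

r/h = 9/14, so r = (9/14)h
V = (1/3)πr²h = (1/3)π((9/14)h)²h = (27/196)πh³
dV/dh = (81/196)πh²
dh/dt = (dV/dt)/(dV/dh) = -7/((81/196)π·11²) = -1372/(9801π) m/min
The level is dropping at 1372/(9801π) ≈ 0.04456 m/min.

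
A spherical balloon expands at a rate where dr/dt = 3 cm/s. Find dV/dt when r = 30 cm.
10800π cm³/s

V = (4/3)πr³
dV/dt = dV/dr · dr/dt = 4πr² · 3
At r = 30: dV/dt = 10800π cm³/s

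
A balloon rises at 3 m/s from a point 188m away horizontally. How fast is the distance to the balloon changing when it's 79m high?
237√41585/41585 ≈ 1.162 m/s

z² = 188² + y²
z = √(188² + 79²) = √41585
dz/dt = y/z · dy/dt = 79/√41585 · 3 = 237√41585/41585 ≈ 1.162 m/s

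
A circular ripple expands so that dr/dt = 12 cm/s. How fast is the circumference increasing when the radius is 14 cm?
24π cm/s

C = 2πr
dC/dt = 2π · dr/dt = 2π · 12 = 24π cm/s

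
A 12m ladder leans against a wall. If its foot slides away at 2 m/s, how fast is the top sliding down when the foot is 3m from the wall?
2√15/15 ≈ 0.5164 m/s

x² + y² = 12²
2x·dx/dt + 2y·dy/dt = 0
dy/dt = -x/y · dx/dt = -3/(3√15) · 2 = -2√15/15 m/s
The top is descending at 2√15/15 ≈ 0.5164 m/s.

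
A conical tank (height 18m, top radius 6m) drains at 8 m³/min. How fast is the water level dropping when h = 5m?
72/(25π) ≈ 0.9167 m/min

r/h = 6/18, so r = (1/3)h
V = (1/3)πr²h = (1/3)π((1/3)h)²h = (1/27)πh³
dV/dh = (1/9)πh²
dh/dt = (dV/dt)/(dV/dh) = -8/((1/9)π·5²) = -72/(25π) m/min
The level is dropping at 72/(25π) ≈ 0.9167 m/min.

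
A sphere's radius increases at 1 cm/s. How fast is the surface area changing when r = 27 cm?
216π cm²/s

S = 4πr²
dS/dt = dS/dr · dr/dt = 8πr · 1
At r = 27: dS/dt = 216π cm²/s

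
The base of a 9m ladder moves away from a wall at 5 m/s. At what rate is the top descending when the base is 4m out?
4√65/13 ≈ 2.481 m/s

x² + y² = 9²
2x·dx/dt + 2y·dy/dt = 0
dy/dt = -x/y · dx/dt = -4/√65 · 5 = -4√65/13 m/s
The top is descending at 4√65/13 ≈ 2.481 m/s.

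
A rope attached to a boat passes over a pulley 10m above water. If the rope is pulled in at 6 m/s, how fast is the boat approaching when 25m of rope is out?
10√21/7 ≈ 6.547 m/s

rope² = x² + 10²
x = √(25² - 10²) = 5√21
dx/dt = (rope/x) · d(rope)/dt = (25/(5√21)) · (-6) = -10√21/7 m/s
The boat approaches at 10√21/7 ≈ 6.547 m/s.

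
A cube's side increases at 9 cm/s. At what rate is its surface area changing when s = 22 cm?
2376 cm²/s

A = 6s²
dA/dt = 12s · ds/dt = 12·22·9 = 2376 cm²/s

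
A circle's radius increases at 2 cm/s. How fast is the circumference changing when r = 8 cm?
4π cm/s

C = 2πr
dC/dt = 2π · dr/dt = 2π · 2 = 4π cm/s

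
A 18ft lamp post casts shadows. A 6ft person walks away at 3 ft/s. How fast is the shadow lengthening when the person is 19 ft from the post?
3/2 ft/s

By similar triangles: 18/(x+s) = 6/s
Solving: s = 6x/12
ds/dt = 6/12 · dx/dt = 1/2 · 3 = 3/2 ft/s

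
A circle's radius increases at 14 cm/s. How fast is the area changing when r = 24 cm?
672π cm²/s

A = πr²
dA/dt = 2πr · dr/dt = 2π(24)(14) = 672π cm²/s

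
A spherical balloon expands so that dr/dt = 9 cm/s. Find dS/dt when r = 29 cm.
2088π cm²/s

S = 4πr²
dS/dt = dS/dr · dr/dt = 8πr · 9
At r = 29: dS/dt = 2088π cm²/s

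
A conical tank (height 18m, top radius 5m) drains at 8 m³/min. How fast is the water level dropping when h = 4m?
162/(25π) ≈ 2.063 m/min

r/h = 5/18, so r = (5/18)h
V = (1/3)πr²h = (1/3)π((5/18)h)²h = (25/972)πh³
dV/dh = (25/324)πh²
dh/dt = (dV/dt)/(dV/dh) = -8/((25/324)π·4²) = -162/(25π) m/min
The level is dropping at 162/(25π) ≈ 2.063 m/min.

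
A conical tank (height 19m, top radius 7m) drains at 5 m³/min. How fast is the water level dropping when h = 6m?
1805/(1764π) ≈ 0.3257 m/min

r/h = 7/19, so r = (7/19)h
V = (1/3)πr²h = (1/3)π((7/19)h)²h = (49/1083)πh³
dV/dh = (49/361)πh²
dh/dt = (dV/dt)/(dV/dh) = -5/((49/361)π·6²) = -1805/(1764π) m/min
The level is dropping at 1805/(1764π) ≈ 0.3257 m/min.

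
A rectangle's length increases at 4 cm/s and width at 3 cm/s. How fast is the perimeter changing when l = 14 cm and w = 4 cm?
14 cm/s

P = 2(l + w)
dP/dt = 2(dl/dt + dw/dt) = 2(4 + 3) = 14 cm/s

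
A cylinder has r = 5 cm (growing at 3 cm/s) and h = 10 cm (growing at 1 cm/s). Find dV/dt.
325π cm³/s

V = πr²h
dV/dt = 2πrh·dr/dt + πr²·dh/dt
= 2π(5)(10)(3) + π(5)²(1)
= 325π cm³/s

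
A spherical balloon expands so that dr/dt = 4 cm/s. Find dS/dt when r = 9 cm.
288π cm²/s

S = 4πr²
dS/dt = dS/dr · dr/dt = 8πr · 4
At r = 9: dS/dt = 288π cm²/s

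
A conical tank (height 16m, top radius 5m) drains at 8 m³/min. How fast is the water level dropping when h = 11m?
2048/(3025π) ≈ 0.2155 m/min

r/h = 5/16, so r = (5/16)h
V = (1/3)πr²h = (1/3)π((5/16)h)²h = (25/768)πh³
dV/dh = (25/256)πh²
dh/dt = (dV/dt)/(dV/dh) = -8/((25/256)π·11²) = -2048/(3025π) m/min
The level is dropping at 2048/(3025π) ≈ 0.2155 m/min.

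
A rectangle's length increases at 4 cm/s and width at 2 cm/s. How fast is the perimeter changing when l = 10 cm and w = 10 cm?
12 cm/s

P = 2(l + w)
dP/dt = 2(dl/dt + dw/dt) = 2(4 + 2) = 12 cm/s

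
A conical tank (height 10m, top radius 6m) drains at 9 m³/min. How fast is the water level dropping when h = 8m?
25/(64π) ≈ 0.1243 m/min

r/h = 6/10, so r = (3/5)h
V = (1/3)πr²h = (1/3)π((3/5)h)²h = (3/25)πh³
dV/dh = (9/25)πh²
dh/dt = (dV/dt)/(dV/dh) = -9/((9/25)π·8²) = -25/(64π) m/min
The level is dropping at 25/(64π) ≈ 0.1243 m/min.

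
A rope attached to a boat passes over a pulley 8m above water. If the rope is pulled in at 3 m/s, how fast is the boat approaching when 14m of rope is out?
7√33/11 ≈ 3.656 m/s

rope² = x² + 8²
x = √(14² - 8²) = 2√33
dx/dt = (rope/x) · d(rope)/dt = (14/(2√33)) · (-3) = -7√33/11 m/s
The boat approaches at 7√33/11 ≈ 3.656 m/s.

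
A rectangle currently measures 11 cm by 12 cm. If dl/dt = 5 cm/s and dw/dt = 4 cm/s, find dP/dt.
18 cm/s

P = 2(l + w)
dP/dt = 2(dl/dt + dw/dt) = 2(5 + 4) = 18 cm/s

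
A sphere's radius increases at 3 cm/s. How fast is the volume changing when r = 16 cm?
3072π cm³/s

V = (4/3)πr³
dV/dt = dV/dr · dr/dt = 4πr² · 3
At r = 16: dV/dt = 3072π cm³/s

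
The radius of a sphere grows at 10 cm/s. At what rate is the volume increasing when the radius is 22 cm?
19360π cm³/s

V = (4/3)πr³
dV/dt = dV/dr · dr/dt = 4πr² · 10
At r = 22: dV/dt = 19360π cm³/s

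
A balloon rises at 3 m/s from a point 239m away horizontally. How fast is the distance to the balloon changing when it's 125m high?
375√72746/72746 ≈ 1.39 m/s

z² = 239² + y²
z = √(239² + 125²) = √72746
dz/dt = y/z · dy/dt = 125/√72746 · 3 = 375√72746/72746 ≈ 1.39 m/s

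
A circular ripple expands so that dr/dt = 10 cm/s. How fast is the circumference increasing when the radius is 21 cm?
20π cm/s

C = 2πr
dC/dt = 2π · dr/dt = 2π · 10 = 20π cm/s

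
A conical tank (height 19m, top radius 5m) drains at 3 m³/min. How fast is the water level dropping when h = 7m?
1083/(1225π) ≈ 0.2814 m/min

r/h = 5/19, so r = (5/19)h
V = (1/3)πr²h = (1/3)π((5/19)h)²h = (25/1083)πh³
dV/dh = (25/361)πh²
dh/dt = (dV/dt)/(dV/dh) = -3/((25/361)π·7²) = -1083/(1225π) m/min
The level is dropping at 1083/(1225π) ≈ 0.2814 m/min.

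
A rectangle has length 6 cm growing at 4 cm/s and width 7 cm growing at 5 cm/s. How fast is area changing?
58 cm²/s

A = lw
dA/dt = w·dl/dt + l·dw/dt = 7·4 + 6·5 = 58 cm²/s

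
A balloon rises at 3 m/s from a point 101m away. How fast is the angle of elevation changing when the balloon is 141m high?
0.010072 rad/s

tan(θ) = y/101
sec²(θ) · dθ/dt = (1/101) · dy/dt
dθ/dt = cos²(θ)/101 · 3 = 101/(101² + 141²) · 3
dθ/dt = 0.010072 rad/s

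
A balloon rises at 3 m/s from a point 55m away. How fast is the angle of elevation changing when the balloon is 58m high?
0.025826 rad/s

tan(θ) = y/55
sec²(θ) · dθ/dt = (1/55) · dy/dt
dθ/dt = cos²(θ)/55 · 3 = 55/(55² + 58²) · 3
dθ/dt = 0.025826 rad/s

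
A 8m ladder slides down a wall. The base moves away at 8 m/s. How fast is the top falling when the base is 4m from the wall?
8√3/3 ≈ 4.619 m/s

x² + y² = 8²
2x·dx/dt + 2y·dy/dt = 0
dy/dt = -x/y · dx/dt = -4/(4√3) · 8 = -8√3/3 m/s
The top is descending at 8√3/3 ≈ 4.619 m/s.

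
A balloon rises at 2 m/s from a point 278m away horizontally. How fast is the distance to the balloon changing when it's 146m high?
73√986/2465 ≈ 0.9299 m/s

z² = 278² + y²
z = √(278² + 146²) = 10√986
dz/dt = y/z · dy/dt = 146/(10√986) · 2 = 73√986/2465 ≈ 0.9299 m/s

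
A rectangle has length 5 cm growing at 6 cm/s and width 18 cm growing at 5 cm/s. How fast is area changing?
133 cm²/s

A = lw
dA/dt = w·dl/dt + l·dw/dt = 18·6 + 5·5 = 133 cm²/s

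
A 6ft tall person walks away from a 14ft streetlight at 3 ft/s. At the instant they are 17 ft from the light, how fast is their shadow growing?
9/4 ft/s

By similar triangles: 14/(x+s) = 6/s
Solving: s = 6x/8
ds/dt = 6/8 · dx/dt = 3/4 · 3 = 9/4 ft/s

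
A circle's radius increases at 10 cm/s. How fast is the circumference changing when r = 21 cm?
20π cm/s

C = 2πr
dC/dt = 2π · dr/dt = 2π · 10 = 20π cm/s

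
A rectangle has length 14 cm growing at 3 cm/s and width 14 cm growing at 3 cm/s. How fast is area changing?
84 cm²/s

A = lw
dA/dt = w·dl/dt + l·dw/dt = 14·3 + 14·3 = 84 cm²/s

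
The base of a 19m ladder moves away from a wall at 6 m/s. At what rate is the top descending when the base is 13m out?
13√3/4 ≈ 5.629 m/s

x² + y² = 19²
2x·dx/dt + 2y·dy/dt = 0
dy/dt = -x/y · dx/dt = -13/(8√3) · 6 = -13√3/4 m/s
The top is descending at 13√3/4 ≈ 5.629 m/s.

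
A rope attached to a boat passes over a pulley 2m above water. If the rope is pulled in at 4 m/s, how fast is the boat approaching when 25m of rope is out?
100√69/207 ≈ 4.013 m/s

rope² = x² + 2²
x = √(25² - 2²) = 3√69
dx/dt = (rope/x) · d(rope)/dt = (25/(3√69)) · (-4) = -100√69/207 m/s
The boat approaches at 100√69/207 ≈ 4.013 m/s.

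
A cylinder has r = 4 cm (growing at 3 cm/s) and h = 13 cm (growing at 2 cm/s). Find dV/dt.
344π cm³/s

V = πr²h
dV/dt = 2πrh·dr/dt + πr²·dh/dt
= 2π(4)(13)(3) + π(4)²(2)
= 344π cm³/s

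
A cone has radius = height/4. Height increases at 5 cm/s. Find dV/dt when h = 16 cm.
80π cm³/s

V = (1/3)π(h/4)²h = πh³/48
dV/dt = πh²/16 · 5
At h = 16: dV/dt = 80π cm³/s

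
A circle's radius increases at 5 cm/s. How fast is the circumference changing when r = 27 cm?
10π cm/s

C = 2πr
dC/dt = 2π · dr/dt = 2π · 5 = 10π cm/s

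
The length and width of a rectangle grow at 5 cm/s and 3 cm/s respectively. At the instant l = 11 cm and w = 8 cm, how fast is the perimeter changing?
16 cm/s

P = 2(l + w)
dP/dt = 2(dl/dt + dw/dt) = 2(5 + 3) = 16 cm/s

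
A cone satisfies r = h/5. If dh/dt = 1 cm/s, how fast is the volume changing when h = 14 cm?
196π/25 cm³/s

V = (1/3)π(h/5)²h = πh³/75
dV/dt = πh²/25 · 1
At h = 14: dV/dt = 196π/25 cm³/s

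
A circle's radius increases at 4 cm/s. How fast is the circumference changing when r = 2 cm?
8π cm/s

C = 2πr
dC/dt = 2π · dr/dt = 2π · 4 = 8π cm/s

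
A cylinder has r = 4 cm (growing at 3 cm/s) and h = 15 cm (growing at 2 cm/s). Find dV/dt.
392π cm³/s

V = πr²h
dV/dt = 2πrh·dr/dt + πr²·dh/dt
= 2π(4)(15)(3) + π(4)²(2)
= 392π cm³/s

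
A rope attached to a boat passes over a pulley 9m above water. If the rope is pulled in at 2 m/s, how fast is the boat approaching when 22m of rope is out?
44√403/403 ≈ 2.192 m/s

rope² = x² + 9²
x = √(22² - 9²) = √403
dx/dt = (rope/x) · d(rope)/dt = (22/√403) · (-2) = -44√403/403 m/s
The boat approaches at 44√403/403 ≈ 2.192 m/s.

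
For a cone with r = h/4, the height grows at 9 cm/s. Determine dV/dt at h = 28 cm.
441π cm³/s

V = (1/3)π(h/4)²h = πh³/48
dV/dt = πh²/16 · 9
At h = 28: dV/dt = 441π cm³/s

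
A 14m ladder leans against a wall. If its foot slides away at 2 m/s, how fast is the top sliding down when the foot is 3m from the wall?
6√187/187 ≈ 0.4388 m/s

x² + y² = 14²
2x·dx/dt + 2y·dy/dt = 0
dy/dt = -x/y · dx/dt = -3/√187 · 2 = -6√187/187 m/s
The top is descending at 6√187/187 ≈ 0.4388 m/s.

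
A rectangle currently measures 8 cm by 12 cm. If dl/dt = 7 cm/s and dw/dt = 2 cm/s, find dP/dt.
18 cm/s

P = 2(l + w)
dP/dt = 2(dl/dt + dw/dt) = 2(7 + 2) = 18 cm/s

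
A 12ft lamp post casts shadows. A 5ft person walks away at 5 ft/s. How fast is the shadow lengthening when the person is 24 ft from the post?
25/7 ft/s

By similar triangles: 12/(x+s) = 5/s
Solving: s = 5x/7
ds/dt = 5/7 · dx/dt = 5/7 · 5 = 25/7 ft/s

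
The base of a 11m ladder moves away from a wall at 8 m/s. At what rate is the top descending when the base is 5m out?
5√6/3 ≈ 4.082 m/s

x² + y² = 11²
2x·dx/dt + 2y·dy/dt = 0
dy/dt = -x/y · dx/dt = -5/(4√6) · 8 = -5√6/3 m/s
The top is descending at 5√6/3 ≈ 4.082 m/s.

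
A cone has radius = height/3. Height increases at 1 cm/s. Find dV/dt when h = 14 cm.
196π/9 cm³/s

V = (1/3)π(h/3)²h = πh³/27
dV/dt = πh²/9 · 1
At h = 14: dV/dt = 196π/9 cm³/s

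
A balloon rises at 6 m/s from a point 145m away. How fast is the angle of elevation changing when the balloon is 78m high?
0.032093 rad/s

tan(θ) = y/145
sec²(θ) · dθ/dt = (1/145) · dy/dt
dθ/dt = cos²(θ)/145 · 6 = 145/(145² + 78²) · 6
dθ/dt = 0.032093 rad/s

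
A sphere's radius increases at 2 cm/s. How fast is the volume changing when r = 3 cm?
72π cm³/s

V = (4/3)πr³
dV/dt = dV/dr · dr/dt = 4πr² · 2
At r = 3: dV/dt = 72π cm³/s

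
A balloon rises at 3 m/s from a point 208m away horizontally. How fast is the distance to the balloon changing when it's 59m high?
177√46745/46745 ≈ 0.8187 m/s

z² = 208² + y²
z = √(208² + 59²) = √46745
dz/dt = y/z · dy/dt = 59/√46745 · 3 = 177√46745/46745 ≈ 0.8187 m/s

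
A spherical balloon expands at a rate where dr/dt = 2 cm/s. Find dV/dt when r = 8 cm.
512π cm³/s

V = (4/3)πr³
dV/dt = dV/dr · dr/dt = 4πr² · 2
At r = 8: dV/dt = 512π cm³/s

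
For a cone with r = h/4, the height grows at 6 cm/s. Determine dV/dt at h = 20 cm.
150π cm³/s

V = (1/3)π(h/4)²h = πh³/48
dV/dt = πh²/16 · 6
At h = 20: dV/dt = 150π cm³/s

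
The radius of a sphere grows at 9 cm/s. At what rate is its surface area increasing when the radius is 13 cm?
936π cm²/s

S = 4πr²
dS/dt = dS/dr · dr/dt = 8πr · 9
At r = 13: dS/dt = 936π cm²/s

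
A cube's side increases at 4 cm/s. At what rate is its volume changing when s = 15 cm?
2700 cm³/s

V = s³
dV/dt = 3s² · ds/dt = 3·15²·4 = 2700 cm³/s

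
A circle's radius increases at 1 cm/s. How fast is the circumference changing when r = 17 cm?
2π cm/s

C = 2πr
dC/dt = 2π · dr/dt = 2π · 1 = 2π cm/s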